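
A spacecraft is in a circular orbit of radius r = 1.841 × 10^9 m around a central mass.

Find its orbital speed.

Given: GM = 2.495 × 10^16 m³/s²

For a circular orbit, gravity supplies the centripetal force, so v = √(GM / r).
v = √(2.495e+16 / 1.841e+09) m/s ≈ 3681 m/s = 3.681 km/s.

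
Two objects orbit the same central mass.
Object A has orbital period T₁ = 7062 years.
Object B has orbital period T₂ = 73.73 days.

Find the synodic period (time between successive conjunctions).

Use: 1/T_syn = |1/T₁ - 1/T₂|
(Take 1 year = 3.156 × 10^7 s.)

Convert to SI: T₁ = 7062 years = 2.22877e+11 s; T₂ = 73.73 days = 6.37027e+06 s.
T_syn = |T₁ · T₂ / (T₁ − T₂)|.
T_syn = |2.22877e+11 · 6.37027e+06 / (2.22877e+11 − 6.37027e+06)| s ≈ 6.37e+06 s = 73.73 days.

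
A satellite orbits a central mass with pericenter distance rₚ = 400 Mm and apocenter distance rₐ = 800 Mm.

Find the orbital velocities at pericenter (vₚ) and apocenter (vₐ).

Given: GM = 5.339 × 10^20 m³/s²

Convert to SI: rₚ = 400 Mm = 4e+08 m; rₐ = 800 Mm = 8e+08 m.
Use the vis-viva equation v² = GM(2/r − 1/a) with a = (rₚ + rₐ)/2 = (4e+08 + 8e+08)/2 = 6e+08 m.
vₚ = √(GM · (2/rₚ − 1/a)) = √(5.339e+20 · (2/4e+08 − 1/6e+08)) m/s ≈ 1.334e+06 m/s = 1334 km/s.
vₐ = √(GM · (2/rₐ − 1/a)) = √(5.339e+20 · (2/8e+08 − 1/6e+08)) m/s ≈ 6.67e+05 m/s = 667 km/s.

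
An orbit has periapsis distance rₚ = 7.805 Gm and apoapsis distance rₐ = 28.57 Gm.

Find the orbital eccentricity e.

Convert to SI: rₚ = 7.805 Gm = 7.805e+09 m; rₐ = 28.57 Gm = 2.857e+10 m.
e = (rₐ − rₚ) / (rₐ + rₚ).
e = (2.857e+10 − 7.805e+09) / (2.857e+10 + 7.805e+09) = 2.0765e+10 / 3.6375e+10 ≈ 0.5709.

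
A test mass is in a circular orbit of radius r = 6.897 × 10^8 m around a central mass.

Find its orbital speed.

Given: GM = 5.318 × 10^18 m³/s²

For a circular orbit, gravity supplies the centripetal force, so v = √(GM / r).
v = √(5.318e+18 / 6.897e+08) m/s ≈ 8.781e+04 m/s = 87.81 km/s.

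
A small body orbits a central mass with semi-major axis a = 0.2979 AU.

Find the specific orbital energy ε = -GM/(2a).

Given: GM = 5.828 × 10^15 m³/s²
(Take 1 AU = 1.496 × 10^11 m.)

Convert to SI: a = 0.2979 AU = 4.45658e+10 m.
ε = −GM / (2a).
ε = −5.828e+15 / (2 · 4.45658e+10) J/kg ≈ -6.539e+04 J/kg = -65.39 kJ/kg.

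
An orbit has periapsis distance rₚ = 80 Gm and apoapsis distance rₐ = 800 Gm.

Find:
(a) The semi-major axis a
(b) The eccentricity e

Convert to SI: rₚ = 80 Gm = 8e+10 m; rₐ = 800 Gm = 8e+11 m.
(a) a = (rₚ + rₐ) / 2 = (8e+10 + 8e+11) / 2 ≈ 4.4e+11 m = 440 Gm.
(b) e = (rₐ − rₚ) / (rₐ + rₚ) = (8e+11 − 8e+10) / (8e+11 + 8e+10) ≈ 0.8182.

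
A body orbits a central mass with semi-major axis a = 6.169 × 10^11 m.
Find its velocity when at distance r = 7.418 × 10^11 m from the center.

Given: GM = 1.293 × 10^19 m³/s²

Vis-viva: v = √(GM · (2/r − 1/a)).
2/r − 1/a = 2/7.418e+11 − 1/6.169e+11 = 1.07514e-12 m⁻¹.
v = √(1.293e+19 · 1.07514e-12) m/s ≈ 3728 m/s = 3.728 km/s.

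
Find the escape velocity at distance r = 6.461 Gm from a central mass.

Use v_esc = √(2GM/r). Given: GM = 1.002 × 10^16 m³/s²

Convert to SI: r = 6.461 Gm = 6.461e+09 m.
Escape velocity comes from setting total energy to zero: ½v² − GM/r = 0 ⇒ v_esc = √(2GM / r).
v_esc = √(2 · 1.002e+16 / 6.461e+09) m/s ≈ 1761 m/s = 1.761 km/s.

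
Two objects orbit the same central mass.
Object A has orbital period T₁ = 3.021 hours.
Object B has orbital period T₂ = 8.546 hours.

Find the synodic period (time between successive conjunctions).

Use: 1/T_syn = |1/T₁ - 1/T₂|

Convert to SI: T₁ = 3.021 hours = 10875.6 s; T₂ = 8.546 hours = 30765.6 s.
T_syn = |T₁ · T₂ / (T₁ − T₂)|.
T_syn = |10875.6 · 30765.6 / (10875.6 − 30765.6)| s ≈ 1.682e+04 s = 4.673 hours.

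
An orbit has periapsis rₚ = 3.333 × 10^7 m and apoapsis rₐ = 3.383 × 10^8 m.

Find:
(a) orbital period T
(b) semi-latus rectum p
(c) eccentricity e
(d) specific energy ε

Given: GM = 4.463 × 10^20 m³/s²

(a) With a = (rₚ + rₐ)/2 = 1.85815e+08 m, T = 2π √(a³/GM) = 2π √((1.85815e+08)³/4.463e+20) s ≈ 753.3 s
(b) From a = (rₚ + rₐ)/2 = 1.85815e+08 m and e = (rₐ − rₚ)/(rₐ + rₚ) = 0.820628, p = a(1 − e²) = 1.85815e+08 · (1 − (0.820628)²) ≈ 6.068e+07 m
(c) e = (rₐ − rₚ)/(rₐ + rₚ) = (3.383e+08 − 3.333e+07)/(3.383e+08 + 3.333e+07) ≈ 0.8206
(d) With a = (rₚ + rₐ)/2 = 1.85815e+08 m, ε = −GM/(2a) = −4.463e+20/(2 · 1.85815e+08) J/kg ≈ -1.201e+12 J/kg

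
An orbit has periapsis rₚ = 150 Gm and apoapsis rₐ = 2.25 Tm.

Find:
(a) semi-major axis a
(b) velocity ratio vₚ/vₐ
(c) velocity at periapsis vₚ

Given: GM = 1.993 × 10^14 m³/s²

Convert to SI: rₚ = 150 Gm = 1.5e+11 m; rₐ = 2.25 Tm = 2.25e+12 m.
(a) a = (rₚ + rₐ)/2 = (1.5e+11 + 2.25e+12)/2 ≈ 1.2e+12 m
(b) Conservation of angular momentum (rₚvₚ = rₐvₐ) gives vₚ/vₐ = rₐ/rₚ = 2.25e+12/1.5e+11 ≈ 15
(c) With a = (rₚ + rₐ)/2 = 1.2e+12 m, vₚ = √(GM (2/rₚ − 1/a)) = √(1.993e+14 · (2/1.5e+11 − 1/1.2e+12)) m/s ≈ 49.91 m/s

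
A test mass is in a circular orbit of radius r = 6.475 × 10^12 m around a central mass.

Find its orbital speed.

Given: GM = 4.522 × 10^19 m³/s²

For a circular orbit, gravity supplies the centripetal force, so v = √(GM / r).
v = √(4.522e+19 / 6.475e+12) m/s ≈ 2643 m/s = 2.643 km/s.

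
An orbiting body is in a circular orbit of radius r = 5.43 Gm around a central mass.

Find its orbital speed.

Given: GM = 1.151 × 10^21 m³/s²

Convert to SI: r = 5.43 Gm = 5.43e+09 m.
For a circular orbit, gravity supplies the centripetal force, so v = √(GM / r).
v = √(1.151e+21 / 5.43e+09) m/s ≈ 4.604e+05 m/s = 460.4 km/s.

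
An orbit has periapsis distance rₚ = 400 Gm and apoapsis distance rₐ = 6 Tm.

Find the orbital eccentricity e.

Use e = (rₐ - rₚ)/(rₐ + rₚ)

Convert to SI: rₚ = 400 Gm = 4e+11 m; rₐ = 6 Tm = 6e+12 m.
e = (rₐ − rₚ) / (rₐ + rₚ).
e = (6e+12 − 4e+11) / (6e+12 + 4e+11) = 5.6e+12 / 6.4e+12 ≈ 0.875.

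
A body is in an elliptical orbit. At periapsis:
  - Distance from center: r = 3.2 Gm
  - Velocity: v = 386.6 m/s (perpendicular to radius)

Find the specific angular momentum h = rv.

Convert to SI: r = 3.2 Gm = 3.2e+09 m.
With v perpendicular to r, h = r · v.
h = 3.2e+09 · 386.6 m²/s ≈ 1.237e+12 m²/s.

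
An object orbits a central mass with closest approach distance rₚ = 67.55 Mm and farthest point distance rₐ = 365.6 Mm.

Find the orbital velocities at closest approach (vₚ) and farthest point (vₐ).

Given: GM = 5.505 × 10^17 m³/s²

Convert to SI: rₚ = 67.55 Mm = 6.755e+07 m; rₐ = 365.6 Mm = 3.656e+08 m.
Use the vis-viva equation v² = GM(2/r − 1/a) with a = (rₚ + rₐ)/2 = (6.755e+07 + 3.656e+08)/2 = 2.16575e+08 m.
vₚ = √(GM · (2/rₚ − 1/a)) = √(5.505e+17 · (2/6.755e+07 − 1/2.16575e+08)) m/s ≈ 1.173e+05 m/s = 117.3 km/s.
vₐ = √(GM · (2/rₐ − 1/a)) = √(5.505e+17 · (2/3.656e+08 − 1/2.16575e+08)) m/s ≈ 2.167e+04 m/s = 21.67 km/s.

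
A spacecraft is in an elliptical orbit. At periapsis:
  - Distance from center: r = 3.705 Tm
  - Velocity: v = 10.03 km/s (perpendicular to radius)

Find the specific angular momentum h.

Convert to SI: r = 3.705 Tm = 3.705e+12 m; v = 10.03 km/s = 10030 m/s.
With v perpendicular to r, h = r · v.
h = 3.705e+12 · 10030 m²/s ≈ 3.716e+16 m²/s.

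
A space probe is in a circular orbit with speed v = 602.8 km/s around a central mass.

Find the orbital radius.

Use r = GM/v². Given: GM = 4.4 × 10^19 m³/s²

Convert to SI: v = 602.8 km/s = 602800 m/s.
For a circular orbit, v² = GM / r, so r = GM / v².
r = 4.4e+19 / (602800)² m ≈ 1.211e+08 m = 1.211 × 10^8 m.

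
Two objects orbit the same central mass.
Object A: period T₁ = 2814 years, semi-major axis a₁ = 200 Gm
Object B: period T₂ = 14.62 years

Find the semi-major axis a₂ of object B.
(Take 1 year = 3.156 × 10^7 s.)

Convert to SI: T₁ = 2814 years = 8.88098e+10 s; a₁ = 200 Gm = 2e+11 m; T₂ = 14.62 years = 4.61407e+08 s.
Kepler's third law: (T₁/T₂)² = (a₁/a₂)³ ⇒ a₂ = a₁ · (T₂/T₁)^(2/3).
T₂/T₁ = 4.61407e+08 / 8.88098e+10 = 0.00519545.
a₂ = 2e+11 · (0.00519545)^(2/3) m ≈ 5.999e+09 m = 5.999 Gm.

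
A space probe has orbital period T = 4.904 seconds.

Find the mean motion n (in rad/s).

n = 2π / T.
n = 2π / 4.904 s ≈ 1.281 rad/s.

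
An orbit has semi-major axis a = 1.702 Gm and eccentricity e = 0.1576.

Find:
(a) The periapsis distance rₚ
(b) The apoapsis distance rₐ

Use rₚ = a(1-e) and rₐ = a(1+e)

Convert to SI: a = 1.702 Gm = 1.702e+09 m.
(a) rₚ = a(1 − e) = 1.702e+09 · (1 − 0.1576) = 1.702e+09 · 0.8424 ≈ 1.434e+09 m = 1.434 Gm.
(b) rₐ = a(1 + e) = 1.702e+09 · (1 + 0.1576) = 1.702e+09 · 1.1576 ≈ 1.97e+09 m = 1.97 Gm.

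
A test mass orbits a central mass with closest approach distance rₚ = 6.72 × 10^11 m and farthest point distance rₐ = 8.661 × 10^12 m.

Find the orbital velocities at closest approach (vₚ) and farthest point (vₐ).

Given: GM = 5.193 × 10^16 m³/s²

Use the vis-viva equation v² = GM(2/r − 1/a) with a = (rₚ + rₐ)/2 = (6.72e+11 + 8.661e+12)/2 = 4.6665e+12 m.
vₚ = √(GM · (2/rₚ − 1/a)) = √(5.193e+16 · (2/6.72e+11 − 1/4.6665e+12)) m/s ≈ 378.7 m/s = 378.7 m/s.
vₐ = √(GM · (2/rₐ − 1/a)) = √(5.193e+16 · (2/8.661e+12 − 1/4.6665e+12)) m/s ≈ 29.38 m/s = 29.38 m/s.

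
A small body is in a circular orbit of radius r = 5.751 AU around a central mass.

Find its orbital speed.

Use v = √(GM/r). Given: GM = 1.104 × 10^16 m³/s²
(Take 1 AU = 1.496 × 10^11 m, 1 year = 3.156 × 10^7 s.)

Convert to SI: r = 5.751 AU = 8.6035e+11 m.
For a circular orbit, gravity supplies the centripetal force, so v = √(GM / r).
v = √(1.104e+16 / 8.6035e+11) m/s ≈ 113.3 m/s = 0.0239 AU/year.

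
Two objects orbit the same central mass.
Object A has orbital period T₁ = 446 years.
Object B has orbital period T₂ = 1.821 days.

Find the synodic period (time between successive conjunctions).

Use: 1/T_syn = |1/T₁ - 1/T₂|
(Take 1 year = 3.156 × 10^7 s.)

Convert to SI: T₁ = 446 years = 1.40758e+10 s; T₂ = 1.821 days = 157334 s.
T_syn = |T₁ · T₂ / (T₁ − T₂)|.
T_syn = |1.40758e+10 · 157334 / (1.40758e+10 − 157334)| s ≈ 1.573e+05 s = 1.821 days.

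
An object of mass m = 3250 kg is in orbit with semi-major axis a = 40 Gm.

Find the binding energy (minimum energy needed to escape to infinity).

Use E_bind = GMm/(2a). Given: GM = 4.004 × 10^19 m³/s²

Convert to SI: a = 40 Gm = 4e+10 m.
Total orbital energy is E = −GMm/(2a); binding energy is E_bind = −E = GMm/(2a).
E_bind = 4.004e+19 · 3250 / (2 · 4e+10) J ≈ 1.627e+12 J = 1.627 TJ.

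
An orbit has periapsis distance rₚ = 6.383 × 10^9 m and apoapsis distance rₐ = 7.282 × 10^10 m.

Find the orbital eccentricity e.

e = (rₐ − rₚ) / (rₐ + rₚ).
e = (7.282e+10 − 6.383e+09) / (7.282e+10 + 6.383e+09) = 6.6437e+10 / 7.9203e+10 ≈ 0.8388.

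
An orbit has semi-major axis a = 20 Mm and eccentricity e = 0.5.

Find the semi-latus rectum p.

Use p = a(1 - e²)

Convert to SI: a = 20 Mm = 2e+07 m.
p = a (1 − e²).
p = 2e+07 · (1 − (0.5)²) = 2e+07 · 0.75 ≈ 1.5e+07 m = 15 Mm.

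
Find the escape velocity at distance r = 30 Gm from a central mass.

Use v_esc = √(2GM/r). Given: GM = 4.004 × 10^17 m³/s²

Convert to SI: r = 30 Gm = 3e+10 m.
Escape velocity comes from setting total energy to zero: ½v² − GM/r = 0 ⇒ v_esc = √(2GM / r).
v_esc = √(2 · 4.004e+17 / 3e+10) m/s ≈ 5167 m/s = 5.167 km/s.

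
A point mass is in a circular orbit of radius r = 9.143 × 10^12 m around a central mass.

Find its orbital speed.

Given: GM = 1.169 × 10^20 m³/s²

For a circular orbit, gravity supplies the centripetal force, so v = √(GM / r).
v = √(1.169e+20 / 9.143e+12) m/s ≈ 3576 m/s = 3.576 km/s.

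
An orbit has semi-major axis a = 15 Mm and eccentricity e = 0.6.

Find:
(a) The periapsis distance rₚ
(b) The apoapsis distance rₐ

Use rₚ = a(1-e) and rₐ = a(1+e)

Convert to SI: a = 15 Mm = 1.5e+07 m.
(a) rₚ = a(1 − e) = 1.5e+07 · (1 − 0.6) = 1.5e+07 · 0.4 ≈ 6e+06 m = 6 Mm.
(b) rₐ = a(1 + e) = 1.5e+07 · (1 + 0.6) = 1.5e+07 · 1.6 ≈ 2.4e+07 m = 24 Mm.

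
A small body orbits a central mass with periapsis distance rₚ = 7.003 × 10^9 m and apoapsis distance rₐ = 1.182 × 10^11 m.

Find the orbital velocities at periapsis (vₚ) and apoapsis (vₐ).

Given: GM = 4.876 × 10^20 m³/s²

Use the vis-viva equation v² = GM(2/r − 1/a) with a = (rₚ + rₐ)/2 = (7.003e+09 + 1.182e+11)/2 = 6.26015e+10 m.
vₚ = √(GM · (2/rₚ − 1/a)) = √(4.876e+20 · (2/7.003e+09 − 1/6.26015e+10)) m/s ≈ 3.626e+05 m/s = 362.6 km/s.
vₐ = √(GM · (2/rₐ − 1/a)) = √(4.876e+20 · (2/1.182e+11 − 1/6.26015e+10)) m/s ≈ 2.148e+04 m/s = 21.48 km/s.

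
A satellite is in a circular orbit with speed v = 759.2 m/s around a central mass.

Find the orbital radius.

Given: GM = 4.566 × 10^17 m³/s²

For a circular orbit, v² = GM / r, so r = GM / v².
r = 4.566e+17 / (759.2)² m ≈ 7.922e+11 m = 792.2 Gm.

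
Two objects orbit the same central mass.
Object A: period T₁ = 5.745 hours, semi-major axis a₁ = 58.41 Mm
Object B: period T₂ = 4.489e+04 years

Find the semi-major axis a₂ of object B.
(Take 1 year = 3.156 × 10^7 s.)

Convert to SI: T₁ = 5.745 hours = 20682 s; a₁ = 58.41 Mm = 5.841e+07 m; T₂ = 4.489e+04 years = 1.41673e+12 s.
Kepler's third law: (T₁/T₂)² = (a₁/a₂)³ ⇒ a₂ = a₁ · (T₂/T₁)^(2/3).
T₂/T₁ = 1.41673e+12 / 20682 = 6.85006e+07.
a₂ = 5.841e+07 · (6.85006e+07)^(2/3) m ≈ 9.779e+12 m = 9.779 Tm.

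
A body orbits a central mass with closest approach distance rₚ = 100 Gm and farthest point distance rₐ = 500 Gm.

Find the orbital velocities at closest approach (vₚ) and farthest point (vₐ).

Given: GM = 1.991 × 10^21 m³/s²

Convert to SI: rₚ = 100 Gm = 1e+11 m; rₐ = 500 Gm = 5e+11 m.
Use the vis-viva equation v² = GM(2/r − 1/a) with a = (rₚ + rₐ)/2 = (1e+11 + 5e+11)/2 = 3e+11 m.
vₚ = √(GM · (2/rₚ − 1/a)) = √(1.991e+21 · (2/1e+11 − 1/3e+11)) m/s ≈ 1.822e+05 m/s = 182.2 km/s.
vₐ = √(GM · (2/rₐ − 1/a)) = √(1.991e+21 · (2/5e+11 − 1/3e+11)) m/s ≈ 3.643e+04 m/s = 36.43 km/s.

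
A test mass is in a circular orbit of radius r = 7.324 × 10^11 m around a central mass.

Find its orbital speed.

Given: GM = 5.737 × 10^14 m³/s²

For a circular orbit, gravity supplies the centripetal force, so v = √(GM / r).
v = √(5.737e+14 / 7.324e+11) m/s ≈ 27.99 m/s = 27.99 m/s.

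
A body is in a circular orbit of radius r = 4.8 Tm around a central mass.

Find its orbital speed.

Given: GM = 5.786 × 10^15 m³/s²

Convert to SI: r = 4.8 Tm = 4.8e+12 m.
For a circular orbit, gravity supplies the centripetal force, so v = √(GM / r).
v = √(5.786e+15 / 4.8e+12) m/s ≈ 34.72 m/s = 34.72 m/s.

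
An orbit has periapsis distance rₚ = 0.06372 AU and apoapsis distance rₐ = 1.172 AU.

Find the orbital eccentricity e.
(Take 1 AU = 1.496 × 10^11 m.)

Convert to SI: rₚ = 0.06372 AU = 9.53251e+09 m; rₐ = 1.172 AU = 1.75331e+11 m.
e = (rₐ − rₚ) / (rₐ + rₚ).
e = (1.75331e+11 − 9.53251e+09) / (1.75331e+11 + 9.53251e+09) = 1.65799e+11 / 1.84864e+11 ≈ 0.8969.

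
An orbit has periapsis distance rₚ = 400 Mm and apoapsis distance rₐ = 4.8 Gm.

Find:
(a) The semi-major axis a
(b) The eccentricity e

Convert to SI: rₚ = 400 Mm = 4e+08 m; rₐ = 4.8 Gm = 4.8e+09 m.
(a) a = (rₚ + rₐ) / 2 = (4e+08 + 4.8e+09) / 2 ≈ 2.6e+09 m = 2.6 Gm.
(b) e = (rₐ − rₚ) / (rₐ + rₚ) = (4.8e+09 − 4e+08) / (4.8e+09 + 4e+08) ≈ 0.8462.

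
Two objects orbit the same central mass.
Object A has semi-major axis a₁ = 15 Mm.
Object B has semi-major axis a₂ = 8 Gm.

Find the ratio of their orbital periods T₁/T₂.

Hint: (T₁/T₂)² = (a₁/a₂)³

Convert to SI: a₁ = 15 Mm = 1.5e+07 m; a₂ = 8 Gm = 8e+09 m.
From Kepler's third law, (T₁/T₂)² = (a₁/a₂)³, so T₁/T₂ = (a₁/a₂)^(3/2).
a₁/a₂ = 1.5e+07 / 8e+09 = 0.001875.
T₁/T₂ = (0.001875)^(3/2) ≈ 8.119e-05.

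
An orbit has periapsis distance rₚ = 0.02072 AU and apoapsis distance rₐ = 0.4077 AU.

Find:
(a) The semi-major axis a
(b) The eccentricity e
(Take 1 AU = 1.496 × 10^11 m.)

Convert to SI: rₚ = 0.02072 AU = 3.09971e+09 m; rₐ = 0.4077 AU = 6.09919e+10 m.
(a) a = (rₚ + rₐ) / 2 = (3.09971e+09 + 6.09919e+10) / 2 ≈ 3.205e+10 m = 0.2142 AU.
(b) e = (rₐ − rₚ) / (rₐ + rₚ) = (6.09919e+10 − 3.09971e+09) / (6.09919e+10 + 3.09971e+09) ≈ 0.9033.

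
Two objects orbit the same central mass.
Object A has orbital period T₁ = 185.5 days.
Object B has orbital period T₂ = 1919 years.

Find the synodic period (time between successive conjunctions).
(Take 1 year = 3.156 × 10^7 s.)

Convert to SI: T₁ = 185.5 days = 1.60272e+07 s; T₂ = 1919 years = 6.05636e+10 s.
T_syn = |T₁ · T₂ / (T₁ − T₂)|.
T_syn = |1.60272e+07 · 6.05636e+10 / (1.60272e+07 − 6.05636e+10)| s ≈ 1.603e+07 s = 185.5 days.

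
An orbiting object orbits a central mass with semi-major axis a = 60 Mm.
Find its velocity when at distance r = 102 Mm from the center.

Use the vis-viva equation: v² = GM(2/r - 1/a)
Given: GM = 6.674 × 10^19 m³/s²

Convert to SI: a = 60 Mm = 6e+07 m; r = 102 Mm = 1.02e+08 m.
Vis-viva: v = √(GM · (2/r − 1/a)).
2/r − 1/a = 2/1.02e+08 − 1/6e+07 = 2.94118e-09 m⁻¹.
v = √(6.674e+19 · 2.94118e-09) m/s ≈ 4.431e+05 m/s = 443.1 km/s.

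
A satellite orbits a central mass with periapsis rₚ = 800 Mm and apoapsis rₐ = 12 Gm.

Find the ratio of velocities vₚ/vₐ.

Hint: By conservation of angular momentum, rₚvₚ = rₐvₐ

Convert to SI: rₚ = 800 Mm = 8e+08 m; rₐ = 12 Gm = 1.2e+10 m.
Conservation of angular momentum gives rₚvₚ = rₐvₐ, so vₚ/vₐ = rₐ/rₚ.
vₚ/vₐ = 1.2e+10 / 8e+08 ≈ 15.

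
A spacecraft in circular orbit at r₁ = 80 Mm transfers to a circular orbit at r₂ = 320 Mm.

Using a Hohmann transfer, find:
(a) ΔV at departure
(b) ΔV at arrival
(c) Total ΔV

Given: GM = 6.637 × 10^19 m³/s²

Convert to SI: r₁ = 80 Mm = 8e+07 m; r₂ = 320 Mm = 3.2e+08 m.
Transfer semi-major axis: a_t = (r₁ + r₂)/2 = (8e+07 + 3.2e+08)/2 = 2e+08 m.
Circular speeds: v₁ = √(GM/r₁) = 910838 m/s, v₂ = √(GM/r₂) = 455419 m/s.
Transfer speeds (vis-viva v² = GM(2/r − 1/a_t)): v₁ᵗ = 1.15213e+06 m/s, v₂ᵗ = 288032 m/s.
(a) ΔV₁ = |v₁ᵗ − v₁| ≈ 2.413e+05 m/s = 241.3 km/s.
(b) ΔV₂ = |v₂ − v₂ᵗ| ≈ 1.674e+05 m/s = 167.4 km/s.
(c) ΔV_total = ΔV₁ + ΔV₂ ≈ 4.087e+05 m/s = 408.7 km/s.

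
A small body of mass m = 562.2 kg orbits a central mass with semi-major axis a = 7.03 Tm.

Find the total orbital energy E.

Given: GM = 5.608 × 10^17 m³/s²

Convert to SI: a = 7.03 Tm = 7.03e+12 m.
E = −GMm / (2a).
E = −5.608e+17 · 562.2 / (2 · 7.03e+12) J ≈ -2.242e+07 J = -22.42 MJ.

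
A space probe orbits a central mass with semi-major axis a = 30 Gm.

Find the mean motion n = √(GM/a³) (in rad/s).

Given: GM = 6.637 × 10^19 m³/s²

Convert to SI: a = 30 Gm = 3e+10 m.
n = √(GM / a³).
n = √(6.637e+19 / (3e+10)³) rad/s ≈ 1.568e-06 rad/s.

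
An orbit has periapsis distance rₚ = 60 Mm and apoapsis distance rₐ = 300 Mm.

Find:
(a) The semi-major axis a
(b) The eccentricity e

Convert to SI: rₚ = 60 Mm = 6e+07 m; rₐ = 300 Mm = 3e+08 m.
(a) a = (rₚ + rₐ) / 2 = (6e+07 + 3e+08) / 2 ≈ 1.8e+08 m = 180 Mm.
(b) e = (rₐ − rₚ) / (rₐ + rₚ) = (3e+08 − 6e+07) / (3e+08 + 6e+07) ≈ 0.6667.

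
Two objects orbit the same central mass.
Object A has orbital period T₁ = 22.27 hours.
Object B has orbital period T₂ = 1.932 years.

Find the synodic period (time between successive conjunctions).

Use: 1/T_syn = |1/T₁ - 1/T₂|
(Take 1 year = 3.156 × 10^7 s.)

Convert to SI: T₁ = 22.27 hours = 80172 s; T₂ = 1.932 years = 6.09739e+07 s.
T_syn = |T₁ · T₂ / (T₁ − T₂)|.
T_syn = |80172 · 6.09739e+07 / (80172 − 6.09739e+07)| s ≈ 8.028e+04 s = 22.3 hours.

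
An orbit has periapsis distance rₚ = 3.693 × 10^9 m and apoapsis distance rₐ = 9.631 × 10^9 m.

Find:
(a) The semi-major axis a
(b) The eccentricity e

(a) a = (rₚ + rₐ) / 2 = (3.693e+09 + 9.631e+09) / 2 ≈ 6.662e+09 m = 6.662 × 10^9 m.
(b) e = (rₐ − rₚ) / (rₐ + rₚ) = (9.631e+09 − 3.693e+09) / (9.631e+09 + 3.693e+09) ≈ 0.4457.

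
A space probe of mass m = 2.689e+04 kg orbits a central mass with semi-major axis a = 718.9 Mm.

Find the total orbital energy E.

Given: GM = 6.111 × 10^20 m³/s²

Convert to SI: a = 718.9 Mm = 7.189e+08 m.
E = −GMm / (2a).
E = −6.111e+20 · 2.689e+04 / (2 · 7.189e+08) J ≈ -1.143e+16 J = -11.43 PJ.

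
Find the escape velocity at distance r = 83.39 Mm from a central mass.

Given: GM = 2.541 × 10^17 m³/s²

Convert to SI: r = 83.39 Mm = 8.339e+07 m.
Escape velocity comes from setting total energy to zero: ½v² − GM/r = 0 ⇒ v_esc = √(2GM / r).
v_esc = √(2 · 2.541e+17 / 8.339e+07) m/s ≈ 7.807e+04 m/s = 78.07 km/s.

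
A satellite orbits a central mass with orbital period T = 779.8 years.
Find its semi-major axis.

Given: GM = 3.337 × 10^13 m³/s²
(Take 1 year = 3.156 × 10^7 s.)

Convert to SI: T = 779.8 years = 2.46105e+10 s.
Invert Kepler's third law: a = (GM · T² / (4π²))^(1/3).
Substituting T = 2.46105e+10 s and GM = 3.337e+13 m³/s²:
a = (3.337e+13 · (2.46105e+10)² / (4π²))^(1/3) m
a ≈ 8e+10 m = 80 Gm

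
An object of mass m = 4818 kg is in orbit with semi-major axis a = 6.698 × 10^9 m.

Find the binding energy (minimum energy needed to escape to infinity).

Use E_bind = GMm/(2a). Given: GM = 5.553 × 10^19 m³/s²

Total orbital energy is E = −GMm/(2a); binding energy is E_bind = −E = GMm/(2a).
E_bind = 5.553e+19 · 4818 / (2 · 6.698e+09) J ≈ 1.997e+13 J = 19.97 TJ.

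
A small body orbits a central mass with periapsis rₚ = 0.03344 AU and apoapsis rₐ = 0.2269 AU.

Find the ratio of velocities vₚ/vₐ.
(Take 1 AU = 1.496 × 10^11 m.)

Convert to SI: rₚ = 0.03344 AU = 5.00262e+09 m; rₐ = 0.2269 AU = 3.39442e+10 m.
Conservation of angular momentum gives rₚvₚ = rₐvₐ, so vₚ/vₐ = rₐ/rₚ.
vₚ/vₐ = 3.39442e+10 / 5.00262e+09 ≈ 6.785.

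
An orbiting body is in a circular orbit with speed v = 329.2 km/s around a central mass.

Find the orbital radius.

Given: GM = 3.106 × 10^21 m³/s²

Convert to SI: v = 329.2 km/s = 329200 m/s.
For a circular orbit, v² = GM / r, so r = GM / v².
r = 3.106e+21 / (329200)² m ≈ 2.866e+10 m = 2.866 × 10^10 m.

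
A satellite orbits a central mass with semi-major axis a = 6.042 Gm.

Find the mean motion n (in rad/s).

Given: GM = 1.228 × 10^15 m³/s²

Convert to SI: a = 6.042 Gm = 6.042e+09 m.
n = √(GM / a³).
n = √(1.228e+15 / (6.042e+09)³) rad/s ≈ 7.462e-08 rad/s.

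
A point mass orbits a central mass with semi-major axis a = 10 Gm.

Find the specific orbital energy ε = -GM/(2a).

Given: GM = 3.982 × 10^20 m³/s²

Convert to SI: a = 10 Gm = 1e+10 m.
ε = −GM / (2a).
ε = −3.982e+20 / (2 · 1e+10) J/kg ≈ -1.991e+10 J/kg = -19.91 GJ/kg.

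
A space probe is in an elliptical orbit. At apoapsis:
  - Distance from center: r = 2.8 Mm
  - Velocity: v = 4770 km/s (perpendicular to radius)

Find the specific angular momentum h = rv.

Convert to SI: r = 2.8 Mm = 2.8e+06 m; v = 4770 km/s = 4.77e+06 m/s.
With v perpendicular to r, h = r · v.
h = 2.8e+06 · 4.77e+06 m²/s ≈ 1.336e+13 m²/s.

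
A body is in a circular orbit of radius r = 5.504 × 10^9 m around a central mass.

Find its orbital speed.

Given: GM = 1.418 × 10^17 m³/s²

For a circular orbit, gravity supplies the centripetal force, so v = √(GM / r).
v = √(1.418e+17 / 5.504e+09) m/s ≈ 5076 m/s = 5.076 km/s.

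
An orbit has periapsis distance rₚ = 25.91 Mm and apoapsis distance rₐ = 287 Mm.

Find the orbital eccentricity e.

Convert to SI: rₚ = 25.91 Mm = 2.591e+07 m; rₐ = 287 Mm = 2.87e+08 m.
e = (rₐ − rₚ) / (rₐ + rₚ).
e = (2.87e+08 − 2.591e+07) / (2.87e+08 + 2.591e+07) = 2.6109e+08 / 3.1291e+08 ≈ 0.8344.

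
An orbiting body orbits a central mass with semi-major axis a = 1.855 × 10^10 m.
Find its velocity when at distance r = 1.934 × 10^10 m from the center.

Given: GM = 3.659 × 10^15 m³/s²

Vis-viva: v = √(GM · (2/r − 1/a)).
2/r − 1/a = 2/1.934e+10 − 1/1.855e+10 = 4.95043e-11 m⁻¹.
v = √(3.659e+15 · 4.95043e-11) m/s ≈ 425.6 m/s = 425.6 m/s.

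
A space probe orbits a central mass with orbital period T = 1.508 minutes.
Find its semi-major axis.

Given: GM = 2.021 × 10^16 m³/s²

Convert to SI: T = 1.508 minutes = 90.48 s.
Invert Kepler's third law: a = (GM · T² / (4π²))^(1/3).
Substituting T = 90.48 s and GM = 2.021e+16 m³/s²:
a = (2.021e+16 · (90.48)² / (4π²))^(1/3) m
a ≈ 1.612e+06 m = 1.612 × 10^6 m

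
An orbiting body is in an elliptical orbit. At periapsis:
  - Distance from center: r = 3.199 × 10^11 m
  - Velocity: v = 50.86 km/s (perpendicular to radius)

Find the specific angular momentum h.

Convert to SI: v = 50.86 km/s = 50860 m/s.
With v perpendicular to r, h = r · v.
h = 3.199e+11 · 50860 m²/s ≈ 1.627e+16 m²/s.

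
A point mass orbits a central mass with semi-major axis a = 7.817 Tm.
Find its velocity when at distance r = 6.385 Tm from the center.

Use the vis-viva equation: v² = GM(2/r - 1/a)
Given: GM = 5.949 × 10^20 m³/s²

Convert to SI: a = 7.817 Tm = 7.817e+12 m; r = 6.385 Tm = 6.385e+12 m.
Vis-viva: v = √(GM · (2/r − 1/a)).
2/r − 1/a = 2/6.385e+12 − 1/7.817e+12 = 1.85308e-13 m⁻¹.
v = √(5.949e+20 · 1.85308e-13) m/s ≈ 1.05e+04 m/s = 10.5 km/s.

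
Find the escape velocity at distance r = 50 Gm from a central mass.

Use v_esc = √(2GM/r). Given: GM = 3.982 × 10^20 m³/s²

Convert to SI: r = 50 Gm = 5e+10 m.
Escape velocity comes from setting total energy to zero: ½v² − GM/r = 0 ⇒ v_esc = √(2GM / r).
v_esc = √(2 · 3.982e+20 / 5e+10) m/s ≈ 1.262e+05 m/s = 126.2 km/s.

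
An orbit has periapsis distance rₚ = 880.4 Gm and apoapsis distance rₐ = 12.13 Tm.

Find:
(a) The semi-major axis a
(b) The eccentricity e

Convert to SI: rₚ = 880.4 Gm = 8.804e+11 m; rₐ = 12.13 Tm = 1.213e+13 m.
(a) a = (rₚ + rₐ) / 2 = (8.804e+11 + 1.213e+13) / 2 ≈ 6.505e+12 m = 6.505 Tm.
(b) e = (rₐ − rₚ) / (rₐ + rₚ) = (1.213e+13 − 8.804e+11) / (1.213e+13 + 8.804e+11) ≈ 0.8647.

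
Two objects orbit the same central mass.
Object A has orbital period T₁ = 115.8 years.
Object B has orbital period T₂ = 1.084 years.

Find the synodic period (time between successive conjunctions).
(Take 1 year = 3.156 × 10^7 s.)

Convert to SI: T₁ = 115.8 years = 3.65465e+09 s; T₂ = 1.084 years = 3.4211e+07 s.
T_syn = |T₁ · T₂ / (T₁ − T₂)|.
T_syn = |3.65465e+09 · 3.4211e+07 / (3.65465e+09 − 3.4211e+07)| s ≈ 3.453e+07 s = 1.094 years.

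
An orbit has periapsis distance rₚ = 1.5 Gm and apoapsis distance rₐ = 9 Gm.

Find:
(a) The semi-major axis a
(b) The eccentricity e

Convert to SI: rₚ = 1.5 Gm = 1.5e+09 m; rₐ = 9 Gm = 9e+09 m.
(a) a = (rₚ + rₐ) / 2 = (1.5e+09 + 9e+09) / 2 ≈ 5.25e+09 m = 5.25 Gm.
(b) e = (rₐ − rₚ) / (rₐ + rₚ) = (9e+09 − 1.5e+09) / (9e+09 + 1.5e+09) ≈ 0.7143.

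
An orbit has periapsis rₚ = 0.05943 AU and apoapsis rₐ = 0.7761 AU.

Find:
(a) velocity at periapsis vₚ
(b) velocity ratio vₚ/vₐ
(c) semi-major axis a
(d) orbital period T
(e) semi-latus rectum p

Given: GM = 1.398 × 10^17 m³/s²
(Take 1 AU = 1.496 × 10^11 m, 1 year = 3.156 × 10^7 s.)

Convert to SI: rₚ = 0.05943 AU = 8.89073e+09 m; rₐ = 0.7761 AU = 1.16105e+11 m.
(a) With a = (rₚ + rₐ)/2 = 6.24976e+10 m, vₚ = √(GM (2/rₚ − 1/a)) = √(1.398e+17 · (2/8.89073e+09 − 1/6.24976e+10)) m/s ≈ 5405 m/s
(b) Conservation of angular momentum (rₚvₚ = rₐvₐ) gives vₚ/vₐ = rₐ/rₚ = 1.16105e+11/8.89073e+09 ≈ 13.06
(c) a = (rₚ + rₐ)/2 = (8.89073e+09 + 1.16105e+11)/2 ≈ 6.25e+10 m
(d) With a = (rₚ + rₐ)/2 = 6.24976e+10 m, T = 2π √(a³/GM) = 2π √((6.24976e+10)³/1.398e+17) s ≈ 2.626e+08 s
(e) From a = (rₚ + rₐ)/2 = 6.24976e+10 m and e = (rₐ − rₚ)/(rₐ + rₚ) = 0.857743, p = a(1 − e²) = 6.24976e+10 · (1 − (0.857743)²) ≈ 1.652e+10 m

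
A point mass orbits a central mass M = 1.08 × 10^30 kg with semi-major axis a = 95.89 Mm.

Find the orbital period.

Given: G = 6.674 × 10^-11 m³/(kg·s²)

Convert to SI: a = 95.89 Mm = 9.589e+07 m.
GM = G · M = 6.674e-11 · 1.08e+30 = 7.20792e+19 m³/s².
Kepler's third law: T = 2π √(a³ / GM).
Substituting a = 9.589e+07 m and GM = 7.20792e+19 m³/s²:
T = 2π √((9.589e+07)³ / 7.20792e+19) s
T ≈ 694.9 s = 11.58 minutes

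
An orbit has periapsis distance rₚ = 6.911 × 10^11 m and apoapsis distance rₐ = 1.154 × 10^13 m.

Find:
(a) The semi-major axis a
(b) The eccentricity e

(a) a = (rₚ + rₐ) / 2 = (6.911e+11 + 1.154e+13) / 2 ≈ 6.116e+12 m = 6.116 × 10^12 m.
(b) e = (rₐ − rₚ) / (rₐ + rₚ) = (1.154e+13 − 6.911e+11) / (1.154e+13 + 6.911e+11) ≈ 0.887.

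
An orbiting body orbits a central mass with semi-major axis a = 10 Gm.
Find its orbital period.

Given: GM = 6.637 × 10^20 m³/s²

Convert to SI: a = 10 Gm = 1e+10 m.
Kepler's third law: T = 2π √(a³ / GM).
Substituting a = 1e+10 m and GM = 6.637e+20 m³/s²:
T = 2π √((1e+10)³ / 6.637e+20) s
T ≈ 2.439e+05 s = 2.823 days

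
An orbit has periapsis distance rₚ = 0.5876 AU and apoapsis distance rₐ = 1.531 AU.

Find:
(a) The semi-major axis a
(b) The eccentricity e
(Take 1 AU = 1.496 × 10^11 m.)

Convert to SI: rₚ = 0.5876 AU = 8.7905e+10 m; rₐ = 1.531 AU = 2.29038e+11 m.
(a) a = (rₚ + rₐ) / 2 = (8.7905e+10 + 2.29038e+11) / 2 ≈ 1.585e+11 m = 1.059 AU.
(b) e = (rₐ − rₚ) / (rₐ + rₚ) = (2.29038e+11 − 8.7905e+10) / (2.29038e+11 + 8.7905e+10) ≈ 0.4453.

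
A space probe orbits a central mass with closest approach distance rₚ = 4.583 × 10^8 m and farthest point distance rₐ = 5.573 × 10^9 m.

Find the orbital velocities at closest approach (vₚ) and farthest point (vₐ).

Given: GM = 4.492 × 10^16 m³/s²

Use the vis-viva equation v² = GM(2/r − 1/a) with a = (rₚ + rₐ)/2 = (4.583e+08 + 5.573e+09)/2 = 3.01565e+09 m.
vₚ = √(GM · (2/rₚ − 1/a)) = √(4.492e+16 · (2/4.583e+08 − 1/3.01565e+09)) m/s ≈ 1.346e+04 m/s = 13.46 km/s.
vₐ = √(GM · (2/rₐ − 1/a)) = √(4.492e+16 · (2/5.573e+09 − 1/3.01565e+09)) m/s ≈ 1107 m/s = 1.107 km/s.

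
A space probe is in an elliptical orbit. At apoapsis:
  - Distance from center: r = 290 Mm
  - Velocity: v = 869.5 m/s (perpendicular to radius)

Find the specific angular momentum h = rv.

Convert to SI: r = 290 Mm = 2.9e+08 m.
With v perpendicular to r, h = r · v.
h = 2.9e+08 · 869.5 m²/s ≈ 2.522e+11 m²/s.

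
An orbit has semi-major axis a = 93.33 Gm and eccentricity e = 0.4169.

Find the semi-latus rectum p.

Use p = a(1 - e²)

Convert to SI: a = 93.33 Gm = 9.333e+10 m.
p = a (1 − e²).
p = 9.333e+10 · (1 − (0.4169)²) = 9.333e+10 · 0.826194 ≈ 7.711e+10 m = 77.11 Gm.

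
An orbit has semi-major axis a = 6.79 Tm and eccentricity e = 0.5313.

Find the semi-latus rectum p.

Convert to SI: a = 6.79 Tm = 6.79e+12 m.
p = a (1 − e²).
p = 6.79e+12 · (1 − (0.5313)²) = 6.79e+12 · 0.71772 ≈ 4.873e+12 m = 4.873 Tm.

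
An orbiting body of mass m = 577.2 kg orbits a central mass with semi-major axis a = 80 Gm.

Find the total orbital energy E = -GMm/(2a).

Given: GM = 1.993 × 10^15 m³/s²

Convert to SI: a = 80 Gm = 8e+10 m.
E = −GMm / (2a).
E = −1.993e+15 · 577.2 / (2 · 8e+10) J ≈ -7.19e+06 J = -7.19 MJ.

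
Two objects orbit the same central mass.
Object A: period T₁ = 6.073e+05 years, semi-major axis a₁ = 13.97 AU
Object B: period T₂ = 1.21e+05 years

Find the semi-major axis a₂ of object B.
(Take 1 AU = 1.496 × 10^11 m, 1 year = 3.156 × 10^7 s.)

Convert to SI: T₁ = 6.073e+05 years = 1.91664e+13 s; a₁ = 13.97 AU = 2.08991e+12 m; T₂ = 1.21e+05 years = 3.81876e+12 s.
Kepler's third law: (T₁/T₂)² = (a₁/a₂)³ ⇒ a₂ = a₁ · (T₂/T₁)^(2/3).
T₂/T₁ = 3.81876e+12 / 1.91664e+13 = 0.199243.
a₂ = 2.08991e+12 · (0.199243)^(2/3) m ≈ 7.129e+11 m = 4.766 AU.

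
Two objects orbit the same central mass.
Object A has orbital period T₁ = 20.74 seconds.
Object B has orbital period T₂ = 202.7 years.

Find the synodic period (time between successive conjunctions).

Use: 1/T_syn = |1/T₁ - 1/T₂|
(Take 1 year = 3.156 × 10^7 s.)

Convert to SI: T₂ = 202.7 years = 6.39721e+09 s.
T_syn = |T₁ · T₂ / (T₁ − T₂)|.
T_syn = |20.74 · 6.39721e+09 / (20.74 − 6.39721e+09)| s ≈ 20.74 s = 20.74 seconds.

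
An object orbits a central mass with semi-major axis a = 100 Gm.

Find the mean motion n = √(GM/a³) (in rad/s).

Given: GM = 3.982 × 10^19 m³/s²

Convert to SI: a = 100 Gm = 1e+11 m.
n = √(GM / a³).
n = √(3.982e+19 / (1e+11)³) rad/s ≈ 1.995e-07 rad/s.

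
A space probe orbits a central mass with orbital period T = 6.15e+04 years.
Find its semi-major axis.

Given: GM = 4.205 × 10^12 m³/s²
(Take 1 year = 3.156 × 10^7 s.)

Convert to SI: T = 6.15e+04 years = 1.94094e+12 s.
Invert Kepler's third law: a = (GM · T² / (4π²))^(1/3).
Substituting T = 1.94094e+12 s and GM = 4.205e+12 m³/s²:
a = (4.205e+12 · (1.94094e+12)² / (4π²))^(1/3) m
a ≈ 7.376e+11 m = 7.376 × 10^11 m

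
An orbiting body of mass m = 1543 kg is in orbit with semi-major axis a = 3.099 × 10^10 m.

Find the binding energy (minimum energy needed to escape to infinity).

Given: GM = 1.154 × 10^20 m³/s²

Total orbital energy is E = −GMm/(2a); binding energy is E_bind = −E = GMm/(2a).
E_bind = 1.154e+20 · 1543 / (2 · 3.099e+10) J ≈ 2.873e+12 J = 2.873 TJ.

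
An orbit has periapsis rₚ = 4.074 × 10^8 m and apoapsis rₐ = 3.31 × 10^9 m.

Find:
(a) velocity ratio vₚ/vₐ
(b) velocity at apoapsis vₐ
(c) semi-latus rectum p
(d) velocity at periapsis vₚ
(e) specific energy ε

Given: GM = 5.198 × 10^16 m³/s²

(a) Conservation of angular momentum (rₚvₚ = rₐvₐ) gives vₚ/vₐ = rₐ/rₚ = 3.31e+09/4.074e+08 ≈ 8.125
(b) With a = (rₚ + rₐ)/2 = 1.8587e+09 m, vₐ = √(GM (2/rₐ − 1/a)) = √(5.198e+16 · (2/3.31e+09 − 1/1.8587e+09)) m/s ≈ 1855 m/s
(c) From a = (rₚ + rₐ)/2 = 1.8587e+09 m and e = (rₐ − rₚ)/(rₐ + rₚ) = 0.780815, p = a(1 − e²) = 1.8587e+09 · (1 − (0.780815)²) ≈ 7.255e+08 m
(d) With a = (rₚ + rₐ)/2 = 1.8587e+09 m, vₚ = √(GM (2/rₚ − 1/a)) = √(5.198e+16 · (2/4.074e+08 − 1/1.8587e+09)) m/s ≈ 1.507e+04 m/s
(e) With a = (rₚ + rₐ)/2 = 1.8587e+09 m, ε = −GM/(2a) = −5.198e+16/(2 · 1.8587e+09) J/kg ≈ -1.398e+07 J/kg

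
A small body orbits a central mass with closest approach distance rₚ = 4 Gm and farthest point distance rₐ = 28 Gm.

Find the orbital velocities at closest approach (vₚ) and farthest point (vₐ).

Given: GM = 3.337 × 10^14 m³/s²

Convert to SI: rₚ = 4 Gm = 4e+09 m; rₐ = 28 Gm = 2.8e+10 m.
Use the vis-viva equation v² = GM(2/r − 1/a) with a = (rₚ + rₐ)/2 = (4e+09 + 2.8e+10)/2 = 1.6e+10 m.
vₚ = √(GM · (2/rₚ − 1/a)) = √(3.337e+14 · (2/4e+09 − 1/1.6e+10)) m/s ≈ 382.1 m/s = 382.1 m/s.
vₐ = √(GM · (2/rₐ − 1/a)) = √(3.337e+14 · (2/2.8e+10 − 1/1.6e+10)) m/s ≈ 54.58 m/s = 54.58 m/s.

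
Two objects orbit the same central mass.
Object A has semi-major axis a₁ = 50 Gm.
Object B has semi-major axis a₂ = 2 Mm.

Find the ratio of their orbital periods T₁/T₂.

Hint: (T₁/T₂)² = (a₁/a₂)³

Convert to SI: a₁ = 50 Gm = 5e+10 m; a₂ = 2 Mm = 2e+06 m.
From Kepler's third law, (T₁/T₂)² = (a₁/a₂)³, so T₁/T₂ = (a₁/a₂)^(3/2).
a₁/a₂ = 5e+10 / 2e+06 = 25000.
T₁/T₂ = (25000)^(3/2) ≈ 3.953e+06.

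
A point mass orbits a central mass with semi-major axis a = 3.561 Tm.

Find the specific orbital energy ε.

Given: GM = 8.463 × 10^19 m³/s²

Convert to SI: a = 3.561 Tm = 3.561e+12 m.
ε = −GM / (2a).
ε = −8.463e+19 / (2 · 3.561e+12) J/kg ≈ -1.188e+07 J/kg = -11.88 MJ/kg.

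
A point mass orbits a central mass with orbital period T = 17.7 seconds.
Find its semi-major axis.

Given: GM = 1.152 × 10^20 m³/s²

Invert Kepler's third law: a = (GM · T² / (4π²))^(1/3).
Substituting T = 17.7 s and GM = 1.152e+20 m³/s²:
a = (1.152e+20 · (17.7)² / (4π²))^(1/3) m
a ≈ 9.705e+06 m = 9.705 Mm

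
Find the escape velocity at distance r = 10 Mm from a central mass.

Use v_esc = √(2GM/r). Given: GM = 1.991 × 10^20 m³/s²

Convert to SI: r = 10 Mm = 1e+07 m.
Escape velocity comes from setting total energy to zero: ½v² − GM/r = 0 ⇒ v_esc = √(2GM / r).
v_esc = √(2 · 1.991e+20 / 1e+07) m/s ≈ 6.31e+06 m/s = 6310 km/s.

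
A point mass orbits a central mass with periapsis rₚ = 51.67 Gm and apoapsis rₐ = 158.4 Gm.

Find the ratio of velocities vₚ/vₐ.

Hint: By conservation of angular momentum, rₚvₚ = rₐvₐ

Convert to SI: rₚ = 51.67 Gm = 5.167e+10 m; rₐ = 158.4 Gm = 1.584e+11 m.
Conservation of angular momentum gives rₚvₚ = rₐvₐ, so vₚ/vₐ = rₐ/rₚ.
vₚ/vₐ = 1.584e+11 / 5.167e+10 ≈ 3.066.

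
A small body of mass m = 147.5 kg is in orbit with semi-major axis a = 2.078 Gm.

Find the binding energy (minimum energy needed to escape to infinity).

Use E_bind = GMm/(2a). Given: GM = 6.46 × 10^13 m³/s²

Convert to SI: a = 2.078 Gm = 2.078e+09 m.
Total orbital energy is E = −GMm/(2a); binding energy is E_bind = −E = GMm/(2a).
E_bind = 6.46e+13 · 147.5 / (2 · 2.078e+09) J ≈ 2.293e+06 J = 2.293 MJ.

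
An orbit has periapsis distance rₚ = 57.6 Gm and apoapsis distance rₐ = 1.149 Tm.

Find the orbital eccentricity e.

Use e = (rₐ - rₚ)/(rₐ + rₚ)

Convert to SI: rₚ = 57.6 Gm = 5.76e+10 m; rₐ = 1.149 Tm = 1.149e+12 m.
e = (rₐ − rₚ) / (rₐ + rₚ).
e = (1.149e+12 − 5.76e+10) / (1.149e+12 + 5.76e+10) = 1.0914e+12 / 1.2066e+12 ≈ 0.9045.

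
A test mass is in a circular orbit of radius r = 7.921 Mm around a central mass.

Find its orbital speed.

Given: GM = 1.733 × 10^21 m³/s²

Convert to SI: r = 7.921 Mm = 7.921e+06 m.
For a circular orbit, gravity supplies the centripetal force, so v = √(GM / r).
v = √(1.733e+21 / 7.921e+06) m/s ≈ 1.479e+07 m/s = 1.479e+04 km/s.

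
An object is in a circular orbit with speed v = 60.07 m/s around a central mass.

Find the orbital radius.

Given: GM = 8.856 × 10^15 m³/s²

For a circular orbit, v² = GM / r, so r = GM / v².
r = 8.856e+15 / (60.07)² m ≈ 2.454e+12 m = 2.454 Tm.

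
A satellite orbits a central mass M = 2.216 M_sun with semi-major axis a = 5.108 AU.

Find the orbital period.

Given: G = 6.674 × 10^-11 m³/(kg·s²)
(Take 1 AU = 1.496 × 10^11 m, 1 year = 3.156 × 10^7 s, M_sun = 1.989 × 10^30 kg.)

Convert to SI: a = 5.108 AU = 7.64157e+11 m; M = 2.216 M_sun = 4.40762e+30 kg.
GM = G · M = 6.674e-11 · 4.40762e+30 = 2.94165e+20 m³/s².
Kepler's third law: T = 2π √(a³ / GM).
Substituting a = 7.64157e+11 m and GM = 2.94165e+20 m³/s²:
T = 2π √((7.64157e+11)³ / 2.94165e+20) s
T ≈ 2.447e+08 s = 7.754 years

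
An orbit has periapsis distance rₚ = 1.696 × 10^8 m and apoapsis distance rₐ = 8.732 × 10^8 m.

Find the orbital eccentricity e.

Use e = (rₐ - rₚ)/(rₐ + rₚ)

e = (rₐ − rₚ) / (rₐ + rₚ).
e = (8.732e+08 − 1.696e+08) / (8.732e+08 + 1.696e+08) = 7.036e+08 / 1.0428e+09 ≈ 0.6747.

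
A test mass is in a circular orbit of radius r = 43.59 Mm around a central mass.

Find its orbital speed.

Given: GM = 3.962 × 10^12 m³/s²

Convert to SI: r = 43.59 Mm = 4.359e+07 m.
For a circular orbit, gravity supplies the centripetal force, so v = √(GM / r).
v = √(3.962e+12 / 4.359e+07) m/s ≈ 301.5 m/s = 301.5 m/s.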